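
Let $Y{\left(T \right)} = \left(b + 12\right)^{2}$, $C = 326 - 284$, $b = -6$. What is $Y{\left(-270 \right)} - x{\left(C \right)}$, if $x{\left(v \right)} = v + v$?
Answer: $-48$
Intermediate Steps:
$C = 42$ ($C = 326 - 284 = 42$)
$Y{\left(T \right)} = 36$ ($Y{\left(T \right)} = \left(-6 + 12\right)^{2} = 6^{2} = 36$)
$x{\left(v \right)} = 2 v$
$Y{\left(-270 \right)} - x{\left(C \right)} = 36 - 2 \cdot 42 = 36 - 84 = -48$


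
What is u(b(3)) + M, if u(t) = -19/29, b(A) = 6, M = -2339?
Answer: -67850/29 ≈ -2339.7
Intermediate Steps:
u(t) = -19/29 (u(t) = -19*1/29 = -19/29)
u(b(3)) + M = -19/29 - 2339 = -67850/29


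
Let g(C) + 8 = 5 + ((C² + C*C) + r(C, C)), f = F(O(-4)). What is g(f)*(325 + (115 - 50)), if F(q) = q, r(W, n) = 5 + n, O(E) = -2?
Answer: 3120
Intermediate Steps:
f = -2
g(C) = 2 + C + 2*C² (g(C) = -8 + (5 + ((C² + C*C) + (5 + C))) = -8 + (5 + ((C² + C²) + (5 + C))) = -8 + (5 + (2*C² + (5 + C))) = -8 + (5 + (5 + C + 2*C²)) = -8 + (10 + C + 2*C²) = 2 + C + 2*C²)
g(f)*(325 + (115 - 50)) = (2 - 2 + 2*(-2)²)*(325 + (115 - 50)) = (2 - 2 + 2*4)*(325 + 65) = (2 - 2 + 8)*390 = 8*390 = 3120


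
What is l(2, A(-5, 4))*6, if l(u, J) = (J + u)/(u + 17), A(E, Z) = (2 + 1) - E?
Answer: 60/19 ≈ 3.1579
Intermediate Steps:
A(E, Z) = 3 - E
l(u, J) = (J + u)/(17 + u)
l(2, A(-5, 4))*6 = (((3 - 1*(-5)) + 2)/(17 + 2))*6 = (((3 + 5) + 2)/19)*6 = ((8 + 2)/19)*6 = ((1/19)*10)*6 = (10/19)*6 = 60/19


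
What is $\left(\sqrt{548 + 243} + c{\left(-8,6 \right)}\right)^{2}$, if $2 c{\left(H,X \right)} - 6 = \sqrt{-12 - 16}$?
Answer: $\left(3 + \sqrt{791} + i \sqrt{7}\right)^{2} \approx 961.75 + 164.7 i$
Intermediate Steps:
$c{\left(H,X \right)} = 3 + i \sqrt{7}$ ($c{\left(H,X \right)} = 3 + \frac{\sqrt{-12 - 16}}{2} = 3 + \frac{\sqrt{-28}}{2} = 3 + \frac{2 i \sqrt{7}}{2} = 3 + i \sqrt{7}$)
$\left(\sqrt{548 + 243} + c{\left(-8,6 \right)}\right)^{2} = \left(\sqrt{548 + 243} + \left(3 + i \sqrt{7}\right)\right)^{2} = \left(\sqrt{791} + \left(3 + i \sqrt{7}\right)\right)^{2} = \left(3 + \sqrt{791} + i \sqrt{7}\right)^{2}$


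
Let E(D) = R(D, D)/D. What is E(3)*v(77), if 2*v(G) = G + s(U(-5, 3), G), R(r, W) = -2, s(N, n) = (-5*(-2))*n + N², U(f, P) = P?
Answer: -856/3 ≈ -285.33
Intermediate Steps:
s(N, n) = N² + 10*n (s(N, n) = 10*n + N² = N² + 10*n)
E(D) = -2/D
v(G) = 9/2 + 11*G/2 (v(G) = (G + (3² + 10*G))/2 = (G + (9 + 10*G))/2 = (9 + 11*G)/2 = 9/2 + 11*G/2)
E(3)*v(77) = (-2/3)*(9/2 + (11/2)*77) = (-2*⅓)*(9/2 + 847/2) = -⅔*428 = -856/3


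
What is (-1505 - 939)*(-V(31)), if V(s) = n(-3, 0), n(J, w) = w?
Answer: 0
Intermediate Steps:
V(s) = 0
(-1505 - 939)*(-V(31)) = (-1505 - 939)*(-1*0) = -2444*0 = 0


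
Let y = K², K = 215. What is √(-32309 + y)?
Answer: 14*√71 ≈ 117.97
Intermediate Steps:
y = 46225 (y = 215² = 46225)
√(-32309 + y) = √(-32309 + 46225) = √13916 = 14*√71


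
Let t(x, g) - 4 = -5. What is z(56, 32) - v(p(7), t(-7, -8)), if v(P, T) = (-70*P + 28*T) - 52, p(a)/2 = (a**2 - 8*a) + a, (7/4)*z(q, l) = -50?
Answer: 360/7 ≈ 51.429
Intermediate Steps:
t(x, g) = -1 (t(x, g) = 4 - 5 = -1)
z(q, l) = -200/7 (z(q, l) = (4/7)*(-50) = -200/7)
p(a) = -14*a + 2*a**2 (p(a) = 2*((a**2 - 8*a) + a) = 2*(a**2 - 7*a) = -14*a + 2*a**2)
v(P, T) = -52 - 70*P + 28*T
z(56, 32) - v(p(7), t(-7, -8)) = -200/7 - (-52 - 140*7*(-7 + 7) + 28*(-1)) = -200/7 - (-52 - 140*7*0 - 28) = -200/7 - (-52 - 70*0 - 28) = -200/7 - (-52 + 0 - 28) = -200/7 - 1*(-80) = -200/7 + 80 = 360/7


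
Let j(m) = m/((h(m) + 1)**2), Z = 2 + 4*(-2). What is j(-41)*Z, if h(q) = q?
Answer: 123/800 ≈ 0.15375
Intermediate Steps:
Z = -6 (Z = 2 - 8 = -6)
j(m) = m/(1 + m)**2 (j(m) = m/((m + 1)**2) = m/((1 + m)**2) = m/(1 + m)**2)
j(-41)*Z = -41/(1 - 41)**2*(-6) = -41/(-40)**2*(-6) = -41*1/1600*(-6) = -41/1600*(-6) = 123/800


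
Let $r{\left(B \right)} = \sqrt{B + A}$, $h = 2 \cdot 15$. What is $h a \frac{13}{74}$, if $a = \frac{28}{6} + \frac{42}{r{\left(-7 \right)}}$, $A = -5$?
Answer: $\frac{910}{37} - \frac{1365 i \sqrt{3}}{37} \approx 24.595 - 63.899 i$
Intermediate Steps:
$h = 30$
$r{\left(B \right)} = \sqrt{-5 + B}$ ($r{\left(B \right)} = \sqrt{B - 5} = \sqrt{-5 + B}$)
$a = \frac{14}{3} - 7 i \sqrt{3}$ ($a = \frac{28}{6} + \frac{42}{\sqrt{-5 - 7}} = 28 \cdot \frac{1}{6} + \frac{42}{\sqrt{-12}} = \frac{14}{3} + \frac{42}{2 i \sqrt{3}} = \frac{14}{3} + 42 \left(- \frac{i \sqrt{3}}{6}\right) = \frac{14}{3} - 7 i \sqrt{3} \approx 4.6667 - 12.124 i$)
$h a \frac{13}{74} = 30 \left(\frac{14}{3} - 7 i \sqrt{3}\right) \frac{13}{74} = \left(140 - 210 i \sqrt{3}\right) 13 \cdot \frac{1}{74} = \left(140 - 210 i \sqrt{3}\right) \frac{13}{74} = \frac{910}{37} - \frac{1365 i \sqrt{3}}{37}$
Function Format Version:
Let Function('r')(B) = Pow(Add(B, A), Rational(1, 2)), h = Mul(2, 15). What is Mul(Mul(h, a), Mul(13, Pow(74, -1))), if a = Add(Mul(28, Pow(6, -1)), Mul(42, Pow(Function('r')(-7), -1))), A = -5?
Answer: Add(Rational(910, 37), Mul(Rational(-1365, 37), I, Pow(3, Rational(1, 2)))) ≈ Add(24.595, Mul(-63.899, I))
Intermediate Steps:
h = 30
Function('r')(B) = Pow(Add(-5, B), Rational(1, 2)) (Function('r')(B) = Pow(Add(B, -5), Rational(1, 2)) = Pow(Add(-5, B), Rational(1, 2)))
a = Add(Rational(14, 3), Mul(-7, I, Pow(3, Rational(1, 2)))) (a = Add(Mul(28, Pow(6, -1)), Mul(42, Pow(Pow(Add(-5, -7), Rational(1, 2)), -1))) = Add(Mul(28, Rational(1, 6)), Mul(42, Pow(Pow(-12, Rational(1, 2)), -1))) = Add(Rational(14, 3), Mul(42, Pow(Mul(2, I, Pow(3, Rational(1, 2))), -1))) = Add(Rational(14, 3), Mul(42, Mul(Rational(-1, 6), I, Pow(3, Rational(1, 2))))) = Add(Rational(14, 3), Mul(-7, I, Pow(3, Rational(1, 2)))) ≈ Add(4.6667, Mul(-12.124, I)))
Mul(Mul(h, a), Mul(13, Pow(74, -1))) = Mul(Mul(30, Add(Rational(14, 3), Mul(-7, I, Pow(3, Rational(1, 2))))), Mul(13, Pow(74, -1))) = Mul(Add(140, Mul(-210, I, Pow(3, Rational(1, 2)))), Mul(13, Rational(1, 74))) = Mul(Add(140, Mul(-210, I, Pow(3, Rational(1, 2)))), Rational(13, 74)) = Add(Rational(910, 37), Mul(Rational(-1365, 37), I, Pow(3, Rational(1, 2))))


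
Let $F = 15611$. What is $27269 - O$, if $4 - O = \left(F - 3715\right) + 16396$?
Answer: $55557$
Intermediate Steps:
$O = -28288$ ($O = 4 - \left(\left(15611 - 3715\right) + 16396\right) = 4 - \left(11896 + 16396\right) = 4 - 28292 = -28288$)
$27269 - O = 27269 - -28288 = 27269 + 28288 = 55557$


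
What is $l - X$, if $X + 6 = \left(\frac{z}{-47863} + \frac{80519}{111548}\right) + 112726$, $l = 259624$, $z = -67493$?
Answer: $\frac{784312294133235}{5339021924} \approx 1.469 \cdot 10^{5}$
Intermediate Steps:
$X = \frac{601825933863341}{5339021924}$ ($X = -6 + \left(\left(- \frac{67493}{-47863} + \frac{80519}{111548}\right) + 112726\right) = -6 + \left(\left(\left(-67493\right) \left(- \frac{1}{47863}\right) + 80519 \cdot \frac{1}{111548}\right) + 112726\right) = -6 + \left(\left(\frac{67493}{47863} + \frac{80519}{111548}\right) + 112726\right) = -6 + \left(\frac{11382590061}{5339021924} + 112726\right) = -6 + \frac{601857967994885}{5339021924} = \frac{601825933863341}{5339021924} \approx 1.1272 \cdot 10^{5}$)
$l - X = 259624 - \frac{601825933863341}{5339021924} = \frac{784312294133235}{5339021924}$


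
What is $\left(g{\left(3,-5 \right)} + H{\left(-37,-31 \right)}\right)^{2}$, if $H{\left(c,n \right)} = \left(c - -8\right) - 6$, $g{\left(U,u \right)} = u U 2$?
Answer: $4225$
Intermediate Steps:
$g{\left(U,u \right)} = 2 U u$ ($g{\left(U,u \right)} = U u 2 = 2 U u$)
$H{\left(c,n \right)} = 2 + c$ ($H{\left(c,n \right)} = \left(c + 8\right) - 6 = \left(8 + c\right) - 6 = 2 + c$)
$\left(g{\left(3,-5 \right)} + H{\left(-37,-31 \right)}\right)^{2} = \left(2 \cdot 3 \left(-5\right) + \left(2 - 37\right)\right)^{2} = \left(-30 - 35\right)^{2} = \left(-65\right)^{2} = 4225$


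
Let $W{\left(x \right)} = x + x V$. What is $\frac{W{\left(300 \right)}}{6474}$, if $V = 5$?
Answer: $\frac{300}{1079} \approx 0.27804$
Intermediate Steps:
$W{\left(x \right)} = 6 x$ ($W{\left(x \right)} = x + x 5 = x + 5 x = 6 x$)
$\frac{W{\left(300 \right)}}{6474} = \frac{6 \cdot 300}{6474} = 1800 \cdot \frac{1}{6474} = \frac{300}{1079}$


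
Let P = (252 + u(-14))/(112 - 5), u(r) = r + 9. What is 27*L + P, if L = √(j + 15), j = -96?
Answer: 247/107 + 243*I ≈ 2.3084 + 243.0*I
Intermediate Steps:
u(r) = 9 + r
P = 247/107 (P = (252 + (9 - 14))/(112 - 5) = (252 - 5)/107 = 247*(1/107) = 247/107 ≈ 2.3084)
L = 9*I (L = √(-96 + 15) = √(-81) = 9*I ≈ 9.0*I)
27*L + P = 27*(9*I) + 247/107 = 243*I + 247/107 = 247/107 + 243*I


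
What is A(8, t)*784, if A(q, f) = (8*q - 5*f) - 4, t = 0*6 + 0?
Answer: 47040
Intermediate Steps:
t = 0 (t = 0 + 0 = 0)
A(q, f) = -4 - 5*f + 8*q (A(q, f) = (-5*f + 8*q) - 4 = -4 - 5*f + 8*q)
A(8, t)*784 = (-4 - 5*0 + 8*8)*784 = (-4 + 0 + 64)*784 = 60*784 = 47040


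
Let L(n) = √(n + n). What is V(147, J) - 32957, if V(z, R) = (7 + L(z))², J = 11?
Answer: -32614 + 98*√6 ≈ -32374.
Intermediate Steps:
L(n) = √2*√n (L(n) = √(2*n) = √2*√n)
V(z, R) = (7 + √2*√z)²
V(147, J) - 32957 = (7 + √2*√147)² - 32957 = (7 + √2*(7*√3))² - 32957 = (7 + 7*√6)² - 32957 = -32957 + (7 + 7*√6)²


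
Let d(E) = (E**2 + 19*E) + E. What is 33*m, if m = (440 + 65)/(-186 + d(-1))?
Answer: -3333/41 ≈ -81.293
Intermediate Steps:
d(E) = E**2 + 20*E
m = -101/41 (m = (440 + 65)/(-186 - (20 - 1)) = 505/(-186 - 1*19) = 505/(-186 - 19) = 505/(-205) = 505*(-1/205) = -101/41 ≈ -2.4634)
33*m = 33*(-101/41) = -3333/41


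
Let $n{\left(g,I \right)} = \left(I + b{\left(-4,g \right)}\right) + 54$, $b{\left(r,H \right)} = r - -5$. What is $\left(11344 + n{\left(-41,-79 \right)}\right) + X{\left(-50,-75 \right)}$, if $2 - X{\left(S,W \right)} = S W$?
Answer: $7572$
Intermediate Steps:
$b{\left(r,H \right)} = 5 + r$ ($b{\left(r,H \right)} = r + 5 = 5 + r$)
$X{\left(S,W \right)} = 2 - S W$
$n{\left(g,I \right)} = 55 + I$ ($n{\left(g,I \right)} = \left(I + \left(5 - 4\right)\right) + 54 = \left(I + 1\right) + 54 = \left(1 + I\right) + 54 = 55 + I$)
$\left(11344 + n{\left(-41,-79 \right)}\right) + X{\left(-50,-75 \right)} = \left(11344 + \left(55 - 79\right)\right) + \left(2 - \left(-50\right) \left(-75\right)\right) = \left(11344 - 24\right) + \left(2 - 3750\right) = 11320 - 3748 = 7572$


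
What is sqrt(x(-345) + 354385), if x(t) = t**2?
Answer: sqrt(473410) ≈ 688.05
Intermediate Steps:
sqrt(x(-345) + 354385) = sqrt((-345)**2 + 354385) = sqrt(119025 + 354385) = sqrt(473410)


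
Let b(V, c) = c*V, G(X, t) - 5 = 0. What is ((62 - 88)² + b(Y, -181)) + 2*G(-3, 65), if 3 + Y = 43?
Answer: -6554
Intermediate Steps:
Y = 40 (Y = -3 + 43 = 40)
G(X, t) = 5 (G(X, t) = 5 + 0 = 5)
b(V, c) = V*c
((62 - 88)² + b(Y, -181)) + 2*G(-3, 65) = ((62 - 88)² + 40*(-181)) + 2*5 = ((-26)² - 7240) + 10 = (676 - 7240) + 10 = -6564 + 10 = -6554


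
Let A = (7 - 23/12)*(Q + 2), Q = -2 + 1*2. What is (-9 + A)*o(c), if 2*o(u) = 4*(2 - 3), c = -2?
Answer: -7/3 ≈ -2.3333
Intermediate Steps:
Q = 0 (Q = -2 + 2 = 0)
o(u) = -2 (o(u) = (4*(2 - 3))/2 = (4*(-1))/2 = (1/2)*(-4) = -2)
A = 61/6 (A = (7 - 23/12)*(0 + 2) = (7 - 23*1/12)*2 = (7 - 23/12)*2 = (61/12)*2 = 61/6 ≈ 10.167)
(-9 + A)*o(c) = (-9 + 61/6)*(-2) = (7/6)*(-2) = -7/3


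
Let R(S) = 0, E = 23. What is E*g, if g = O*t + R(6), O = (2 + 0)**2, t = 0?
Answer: 0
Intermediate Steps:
O = 4 (O = 2**2 = 4)
g = 0 (g = 4*0 + 0 = 0 + 0 = 0)
E*g = 23*0 = 0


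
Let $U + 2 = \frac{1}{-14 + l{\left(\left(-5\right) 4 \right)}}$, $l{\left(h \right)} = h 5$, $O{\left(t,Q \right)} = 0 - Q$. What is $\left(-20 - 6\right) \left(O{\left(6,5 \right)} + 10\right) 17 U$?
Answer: $\frac{253045}{57} \approx 4439.4$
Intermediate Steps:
$O{\left(t,Q \right)} = - Q$
$l{\left(h \right)} = 5 h$
$U = - \frac{229}{114}$ ($U = -2 + \frac{1}{-14 + 5 \left(\left(-5\right) 4\right)} = -2 + \frac{1}{-14 + 5 \left(-20\right)} = -2 + \frac{1}{-14 - 100} = -2 + \frac{1}{-114} = -2 - \frac{1}{114} = - \frac{229}{114} \approx -2.0088$)
$\left(-20 - 6\right) \left(O{\left(6,5 \right)} + 10\right) 17 U = \left(-20 - 6\right) \left(\left(-1\right) 5 + 10\right) 17 \left(- \frac{229}{114}\right) = - 26 \left(-5 + 10\right) 17 \left(- \frac{229}{114}\right) = \left(-26\right) 5 \cdot 17 \left(- \frac{229}{114}\right) = \left(-130\right) 17 \left(- \frac{229}{114}\right) = \left(-2210\right) \left(- \frac{229}{114}\right) = \frac{253045}{57}$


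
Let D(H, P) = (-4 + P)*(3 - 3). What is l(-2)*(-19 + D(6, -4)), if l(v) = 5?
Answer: -95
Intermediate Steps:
D(H, P) = 0 (D(H, P) = (-4 + P)*0 = 0)
l(-2)*(-19 + D(6, -4)) = 5*(-19 + 0) = 5*(-19) = -95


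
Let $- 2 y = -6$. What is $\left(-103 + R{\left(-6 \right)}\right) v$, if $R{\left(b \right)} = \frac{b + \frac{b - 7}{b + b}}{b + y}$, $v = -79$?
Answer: $\frac{288271}{36} \approx 8007.5$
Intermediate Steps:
$y = 3$ ($y = \left(- \frac{1}{2}\right) \left(-6\right) = 3$)
$R{\left(b \right)} = \frac{b + \frac{-7 + b}{2 b}}{3 + b}$ ($R{\left(b \right)} = \frac{b + \frac{b - 7}{b + b}}{b + 3} = \frac{b + \frac{-7 + b}{2 b}}{3 + b}$)
$\left(-103 + R{\left(-6 \right)}\right) v = \left(-103 + \frac{-7 - 6 + 2 \left(-6\right)^{2}}{2 \left(-6\right) \left(3 - 6\right)}\right) \left(-79\right) = \left(-103 + \frac{1}{2} \left(- \frac{1}{6}\right) \frac{1}{-3} \left(-7 - 6 + 2 \cdot 36\right)\right) \left(-79\right) = \left(-103 + \frac{1}{2} \left(- \frac{1}{6}\right) \left(- \frac{1}{3}\right) \left(-7 - 6 + 72\right)\right) \left(-79\right) = \left(-103 + \frac{1}{2} \left(- \frac{1}{6}\right) \left(- \frac{1}{3}\right) 59\right) \left(-79\right) = \left(-103 + \frac{59}{36}\right) \left(-79\right) = \left(- \frac{3649}{36}\right) \left(-79\right) = \frac{288271}{36}$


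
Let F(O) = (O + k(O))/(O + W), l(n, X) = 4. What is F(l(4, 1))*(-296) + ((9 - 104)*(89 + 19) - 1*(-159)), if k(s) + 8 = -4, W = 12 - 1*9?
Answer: -68339/7 ≈ -9762.7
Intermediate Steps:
W = 3 (W = 12 - 9 = 3)
k(s) = -12 (k(s) = -8 - 4 = -12)
F(O) = (-12 + O)/(3 + O) (F(O) = (O - 12)/(O + 3) = (-12 + O)/(3 + O))
F(l(4, 1))*(-296) + ((9 - 104)*(89 + 19) - 1*(-159)) = ((-12 + 4)/(3 + 4))*(-296) + ((9 - 104)*(89 + 19) - 1*(-159)) = (-8/7)*(-296) + (-95*108 + 159) = ((⅐)*(-8))*(-296) + (-10260 + 159) = -8/7*(-296) - 10101 = 2368/7 - 10101 = -68339/7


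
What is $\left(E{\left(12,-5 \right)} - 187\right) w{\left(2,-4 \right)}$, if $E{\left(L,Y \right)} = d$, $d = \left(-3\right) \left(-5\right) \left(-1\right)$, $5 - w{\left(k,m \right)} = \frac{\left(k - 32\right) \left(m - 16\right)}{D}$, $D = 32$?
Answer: $\frac{5555}{2} \approx 2777.5$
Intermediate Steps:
$w{\left(k,m \right)} = 5 - \frac{\left(-32 + k\right) \left(-16 + m\right)}{32}$ ($w{\left(k,m \right)} = 5 - \frac{\left(k - 32\right) \left(m - 16\right)}{32} = 5 - \left(-32 + k\right) \left(-16 + m\right) \frac{1}{32} = 5 - \frac{\left(-32 + k\right) \left(-16 + m\right)}{32}$)
$d = -15$ ($d = 15 \left(-1\right) = -15$)
$E{\left(L,Y \right)} = -15$
$\left(E{\left(12,-5 \right)} - 187\right) w{\left(2,-4 \right)} = \left(-15 - 187\right) \left(-11 - 4 + \frac{1}{2} \cdot 2 - \frac{1}{16} \left(-4\right)\right) = - 202 \left(-11 - 4 + 1 + \frac{1}{4}\right) = \left(-202\right) \left(- \frac{55}{4}\right) = \frac{5555}{2}$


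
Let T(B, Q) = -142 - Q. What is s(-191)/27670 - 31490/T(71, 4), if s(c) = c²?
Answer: 438327263/2019910 ≈ 217.00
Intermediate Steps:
s(-191)/27670 - 31490/T(71, 4) = (-191)²/27670 - 31490/(-142 - 1*4) = 36481*(1/27670) - 31490/(-142 - 4) = 36481/27670 - 31490/(-146) = 36481/27670 - 31490*(-1/146) = 36481/27670 + 15745/73 = 438327263/2019910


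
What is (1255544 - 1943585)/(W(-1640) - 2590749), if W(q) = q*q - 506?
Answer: -40473/5785 ≈ -6.9962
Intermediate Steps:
W(q) = -506 + q² (W(q) = q² - 506 = -506 + q²)
(1255544 - 1943585)/(W(-1640) - 2590749) = (1255544 - 1943585)/((-506 + (-1640)²) - 2590749) = -688041/((-506 + 2689600) - 2590749) = -688041/(2689094 - 2590749) = -688041/98345 = -688041*1/98345 = -40473/5785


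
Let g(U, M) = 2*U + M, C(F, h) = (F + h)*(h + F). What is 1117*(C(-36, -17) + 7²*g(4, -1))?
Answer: 3520784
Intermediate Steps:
C(F, h) = (F + h)² (C(F, h) = (F + h)*(F + h) = (F + h)²)
g(U, M) = M + 2*U
1117*(C(-36, -17) + 7²*g(4, -1)) = 1117*((-36 - 17)² + 7²*(-1 + 2*4)) = 1117*((-53)² + 49*(-1 + 8)) = 1117*(2809 + 49*7) = 1117*(2809 + 343) = 1117*3152 = 3520784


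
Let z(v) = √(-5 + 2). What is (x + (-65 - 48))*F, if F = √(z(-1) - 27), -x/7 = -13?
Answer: -22*√(-27 + I*√3) ≈ -3.6648 - 114.37*I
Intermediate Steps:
x = 91 (x = -7*(-13) = 91)
z(v) = I*√3 (z(v) = √(-3) = I*√3)
F = √(-27 + I*√3) (F = √(I*√3 - 27) = √(-27 + I*√3) ≈ 0.16658 + 5.1988*I)
(x + (-65 - 48))*F = (91 + (-65 - 48))*√(-27 + I*√3) = (91 - 113)*√(-27 + I*√3) = -22*√(-27 + I*√3)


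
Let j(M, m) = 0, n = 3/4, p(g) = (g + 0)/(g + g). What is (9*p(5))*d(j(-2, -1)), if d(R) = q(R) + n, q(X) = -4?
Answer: -117/8 ≈ -14.625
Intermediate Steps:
p(g) = 1/2 (p(g) = g/((2*g)) = g*(1/(2*g)) = 1/2)
n = 3/4 (n = 3*(1/4) = 3/4 ≈ 0.75000)
d(R) = -13/4 (d(R) = -4 + 3/4 = -13/4)
(9*p(5))*d(j(-2, -1)) = (9*(1/2))*(-13/4) = (9/2)*(-13/4) = -117/8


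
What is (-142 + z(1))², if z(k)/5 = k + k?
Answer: 17424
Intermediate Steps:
z(k) = 10*k (z(k) = 5*(k + k) = 5*(2*k) = 10*k)
(-142 + z(1))² = (-142 + 10*1)² = (-142 + 10)² = (-132)² = 17424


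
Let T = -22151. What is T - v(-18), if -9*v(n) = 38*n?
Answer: -22227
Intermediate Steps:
v(n) = -38*n/9
T - v(-18) = -22151 - (-38)*(-18)/9 = -22151 - 1*76 = -22151 - 76 = -22227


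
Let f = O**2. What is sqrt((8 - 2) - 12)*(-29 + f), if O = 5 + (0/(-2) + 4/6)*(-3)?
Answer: -20*I*sqrt(6) ≈ -48.99*I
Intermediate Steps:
O = 3 (O = 5 + (0*(-1/2) + 4*(1/6))*(-3) = 5 + (0 + 2/3)*(-3) = 5 + (2/3)*(-3) = 5 - 2 = 3)
f = 9 (f = 3**2 = 9)
sqrt((8 - 2) - 12)*(-29 + f) = sqrt((8 - 2) - 12)*(-29 + 9) = sqrt(6 - 12)*(-20) = sqrt(-6)*(-20) = (I*sqrt(6))*(-20) = -20*I*sqrt(6)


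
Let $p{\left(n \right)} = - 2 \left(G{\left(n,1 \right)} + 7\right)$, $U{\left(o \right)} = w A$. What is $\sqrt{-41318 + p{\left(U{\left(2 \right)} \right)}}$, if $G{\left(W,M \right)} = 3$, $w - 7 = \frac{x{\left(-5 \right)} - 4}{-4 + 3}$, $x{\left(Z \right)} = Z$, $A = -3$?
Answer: $i \sqrt{41338} \approx 203.32 i$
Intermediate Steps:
$w = 16$ ($w = 7 + \frac{-5 - 4}{-4 + 3} = 7 - \frac{9}{-1} = 7 - -9 = 7 + 9 = 16$)
$U{\left(o \right)} = -48$ ($U{\left(o \right)} = 16 \left(-3\right) = -48$)
$p{\left(n \right)} = -20$ ($p{\left(n \right)} = - 2 \left(3 + 7\right) = \left(-2\right) 10 = -20$)
$\sqrt{-41318 + p{\left(U{\left(2 \right)} \right)}} = \sqrt{-41318 - 20} = \sqrt{-41338} = i \sqrt{41338}$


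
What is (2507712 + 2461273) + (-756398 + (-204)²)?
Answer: 4254203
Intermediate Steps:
(2507712 + 2461273) + (-756398 + (-204)²) = 4968985 + (-756398 + 41616) = 4968985 - 714782 = 4254203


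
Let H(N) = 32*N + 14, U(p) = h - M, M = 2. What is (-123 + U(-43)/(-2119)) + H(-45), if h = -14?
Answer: -3282315/2119 ≈ -1549.0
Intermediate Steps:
U(p) = -16 (U(p) = -14 - 1*2 = -14 - 2 = -16)
H(N) = 14 + 32*N
(-123 + U(-43)/(-2119)) + H(-45) = (-123 - 16/(-2119)) + (14 + 32*(-45)) = (-123 - 16*(-1/2119)) + (14 - 1440) = (-123 + 16/2119) - 1426 = -260621/2119 - 1426 = -3282315/2119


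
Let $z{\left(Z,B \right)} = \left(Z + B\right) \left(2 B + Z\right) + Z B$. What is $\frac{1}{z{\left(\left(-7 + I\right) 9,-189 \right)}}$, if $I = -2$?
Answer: $\frac{1}{139239} \approx 7.1819 \cdot 10^{-6}$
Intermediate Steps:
$z{\left(Z,B \right)} = B Z + \left(B + Z\right) \left(Z + 2 B\right)$ ($z{\left(Z,B \right)} = \left(B + Z\right) \left(Z + 2 B\right) + B Z = B Z + \left(B + Z\right) \left(Z + 2 B\right)$)
$\frac{1}{z{\left(\left(-7 + I\right) 9,-189 \right)}} = \frac{1}{\left(\left(-7 - 2\right) 9\right)^{2} + 2 \left(-189\right)^{2} + 4 \left(-189\right) \left(-7 - 2\right) 9} = \frac{1}{\left(\left(-9\right) 9\right)^{2} + 2 \cdot 35721 + 4 \left(-189\right) \left(\left(-9\right) 9\right)} = \frac{1}{\left(-81\right)^{2} + 71442 + 4 \left(-189\right) \left(-81\right)} = \frac{1}{6561 + 71442 + 61236} = \frac{1}{139239}$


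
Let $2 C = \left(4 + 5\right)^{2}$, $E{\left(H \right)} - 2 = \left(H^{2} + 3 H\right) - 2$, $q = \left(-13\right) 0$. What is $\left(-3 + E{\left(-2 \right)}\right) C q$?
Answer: $0$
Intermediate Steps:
$q = 0$
$E{\left(H \right)} = H^{2} + 3 H$ ($E{\left(H \right)} = 2 - \left(2 - H^{2} - 3 H\right) = 2 + \left(-2 + H^{2} + 3 H\right) = H^{2} + 3 H$)
$C = \frac{81}{2}$ ($C = \frac{\left(4 + 5\right)^{2}}{2} = \frac{9^{2}}{2} = \frac{1}{2} \cdot 81 = \frac{81}{2} \approx 40.5$)
$\left(-3 + E{\left(-2 \right)}\right) C q = \left(-3 - 2 \left(3 - 2\right)\right) \frac{81}{2} \cdot 0 = \left(-3 - 2\right) \frac{81}{2} \cdot 0 = \left(-5\right) \frac{81}{2} \cdot 0 = \left(- \frac{405}{2}\right) 0 = 0$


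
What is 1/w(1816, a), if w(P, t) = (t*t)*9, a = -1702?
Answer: 1/26071236 ≈ 3.8356e-8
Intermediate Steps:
w(P, t) = 9*t² (w(P, t) = t²*9 = 9*t²)
1/w(1816, a) = 1/(9*(-1702)²) = 1/(9*2896804) = 1/26071236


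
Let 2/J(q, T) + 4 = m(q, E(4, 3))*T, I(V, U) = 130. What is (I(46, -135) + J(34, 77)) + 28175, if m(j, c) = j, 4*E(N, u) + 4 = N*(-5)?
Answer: 36994636/1307 ≈ 28305.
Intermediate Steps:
E(N, u) = -1 - 5*N/4 (E(N, u) = -1 + (N*(-5))/4 = -1 + (-5*N)/4 = -1 - 5*N/4)
J(q, T) = 2/(-4 + T*q) (J(q, T) = 2/(-4 + q*T) = 2/(-4 + T*q))
(I(46, -135) + J(34, 77)) + 28175 = (130 + 2/(-4 + 77*34)) + 28175 = (130 + 2/(-4 + 2618)) + 28175 = (130 + 2/2614) + 28175 = (130 + 2*(1/2614)) + 28175 = (130 + 1/1307) + 28175 = 169911/1307 + 28175 = 36994636/1307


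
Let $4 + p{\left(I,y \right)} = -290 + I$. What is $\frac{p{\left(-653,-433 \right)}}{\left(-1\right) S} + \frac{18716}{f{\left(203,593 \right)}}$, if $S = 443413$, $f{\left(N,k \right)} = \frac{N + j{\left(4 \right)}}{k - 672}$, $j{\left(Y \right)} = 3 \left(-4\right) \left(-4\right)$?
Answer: $- \frac{655614261235}{111296663} \approx -5890.7$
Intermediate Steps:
$j{\left(Y \right)} = 48$ ($j{\left(Y \right)} = \left(-12\right) \left(-4\right) = 48$)
$p{\left(I,y \right)} = -294 + I$ ($p{\left(I,y \right)} = -4 + \left(-290 + I\right) = -294 + I$)
$f{\left(N,k \right)} = \frac{48 + N}{-672 + k}$ ($f{\left(N,k \right)} = \frac{N + 48}{k - 672} = \frac{48 + N}{-672 + k}$)
$\frac{p{\left(-653,-433 \right)}}{\left(-1\right) S} + \frac{18716}{f{\left(203,593 \right)}} = \frac{-294 - 653}{\left(-1\right) 443413} + \frac{18716}{\frac{1}{-672 + 593} \left(48 + 203\right)} = - \frac{947}{-443413} + \frac{18716}{\frac{1}{-79} \cdot 251} = \left(-947\right) \left(- \frac{1}{443413}\right) + \frac{18716}{\left(- \frac{1}{79}\right) 251} = \frac{947}{443413} + \frac{18716}{- \frac{251}{79}} = \frac{947}{443413} + 18716 \left(- \frac{79}{251}\right) = \frac{947}{443413} - \frac{1478564}{251} = - \frac{655614261235}{111296663}$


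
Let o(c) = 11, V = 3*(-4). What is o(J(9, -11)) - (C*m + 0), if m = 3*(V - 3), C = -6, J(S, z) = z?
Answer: -259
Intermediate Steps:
V = -12
m = -45 (m = 3*(-12 - 3) = 3*(-15) = -45)
o(J(9, -11)) - (C*m + 0) = 11 - (-6*(-45) + 0) = 11 - (270 + 0) = 11 - 1*270 = 11 - 270 = -259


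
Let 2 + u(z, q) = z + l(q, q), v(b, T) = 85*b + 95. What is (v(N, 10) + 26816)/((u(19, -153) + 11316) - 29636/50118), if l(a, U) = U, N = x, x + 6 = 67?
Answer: 23655696/8239553 ≈ 2.8710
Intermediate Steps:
x = 61 (x = -6 + 67 = 61)
N = 61
v(b, T) = 95 + 85*b
u(z, q) = -2 + q + z (u(z, q) = -2 + (z + q) = -2 + (q + z) = -2 + q + z)
(v(N, 10) + 26816)/((u(19, -153) + 11316) - 29636/50118) = ((95 + 85*61) + 26816)/(((-2 - 153 + 19) + 11316) - 29636/50118) = ((95 + 5185) + 26816)/((-136 + 11316) - 29636*1/50118) = (5280 + 26816)/(11180 - 14818/25059) = 32096/(280144802/25059) = 32096*(25059/280144802) = 23655696/8239553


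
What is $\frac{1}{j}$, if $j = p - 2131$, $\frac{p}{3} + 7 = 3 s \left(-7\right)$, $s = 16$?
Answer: $- \frac{1}{3160} \approx -0.00031646$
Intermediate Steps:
$p = -1029$ ($p = -21 + 3 \cdot 3 \cdot 16 \left(-7\right) = -21 + 3 \cdot 48 \left(-7\right) = -21 + 3 \left(-336\right) = -21 - 1008 = -1029$)
$j = -3160$ ($j = -1029 - 2131 = -3160$)
$\frac{1}{j} = \frac{1}{-3160} = - \frac{1}{3160}$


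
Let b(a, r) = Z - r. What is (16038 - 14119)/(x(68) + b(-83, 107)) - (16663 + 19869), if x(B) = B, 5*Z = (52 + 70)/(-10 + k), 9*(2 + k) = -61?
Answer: -1245645751/34053 ≈ -36580.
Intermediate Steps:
k = -79/9 (k = -2 + (⅑)*(-61) = -2 - 61/9 = -79/9 ≈ -8.7778)
Z = -1098/845 (Z = ((52 + 70)/(-10 - 79/9))/5 = (122/(-169/9))/5 = (122*(-9/169))/5 = (⅕)*(-1098/169) = -1098/845 ≈ -1.2994)
b(a, r) = -1098/845 - r
(16038 - 14119)/(x(68) + b(-83, 107)) - (16663 + 19869) = (16038 - 14119)/(68 + (-1098/845 - 1*107)) - (16663 + 19869) = 1919/(68 + (-1098/845 - 107)) - 1*36532 = 1919/(68 - 91513/845) - 36532 = 1919/(-34053/845) - 36532 = 1919*(-845/34053) - 36532 = -1621555/34053 - 36532 = -1245645751/34053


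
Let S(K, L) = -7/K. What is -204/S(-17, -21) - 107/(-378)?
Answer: -187165/378 ≈ -495.15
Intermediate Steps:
-204/S(-17, -21) - 107/(-378) = -204/((-7/(-17))) - 107/(-378) = -204/((-7*(-1/17))) - 107*(-1/378) = -204/7/17 + 107/378 = -204*17/7 + 107/378 = -3468/7 + 107/378 = -187165/378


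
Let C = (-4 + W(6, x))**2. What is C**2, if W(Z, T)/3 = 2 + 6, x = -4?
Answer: 160000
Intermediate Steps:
W(Z, T) = 24 (W(Z, T) = 3*(2 + 6) = 3*8 = 24)
C = 400 (C = (-4 + 24)**2 = 20**2 = 400)
C**2 = 400**2 = 160000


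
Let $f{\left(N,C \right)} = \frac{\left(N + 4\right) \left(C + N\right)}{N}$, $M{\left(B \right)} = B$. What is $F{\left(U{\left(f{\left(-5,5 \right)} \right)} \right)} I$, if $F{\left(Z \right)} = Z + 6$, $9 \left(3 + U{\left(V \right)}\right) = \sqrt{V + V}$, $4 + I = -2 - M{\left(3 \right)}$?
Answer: $-27$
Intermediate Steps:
$f{\left(N,C \right)} = \frac{\left(4 + N\right) \left(C + N\right)}{N}$
$I = -9$ ($I = -4 - 5 = -9$)
$U{\left(V \right)} = -3 + \frac{\sqrt{2} \sqrt{V}}{9}$ ($U{\left(V \right)} = -3 + \frac{\sqrt{V + V}}{9} = -3 + \frac{\sqrt{2 V}}{9} = -3 + \frac{\sqrt{2} \sqrt{V}}{9}$)
$F{\left(Z \right)} = 6 + Z$
$F{\left(U{\left(f{\left(-5,5 \right)} \right)} \right)} I = \left(6 - \left(3 - \frac{\sqrt{2} \sqrt{4 + 5 - 5 + 4 \cdot 5 \frac{1}{-5}}}{9}\right)\right) \left(-9\right) = \left(6 - \left(3 - \frac{\sqrt{2} \sqrt{4 + 5 - 5 + 4 \cdot 5 \left(- \frac{1}{5}\right)}}{9}\right)\right) \left(-9\right) = \left(6 - \left(3 - \frac{\sqrt{2} \sqrt{4 + 5 - 5 - 4}}{9}\right)\right) \left(-9\right) = \left(6 - \left(3 - \frac{\sqrt{2} \sqrt{0}}{9}\right)\right) \left(-9\right) = \left(6 - \left(3 - \frac{1}{9} \sqrt{2} \cdot 0\right)\right) \left(-9\right) = \left(6 + \left(-3 + 0\right)\right) \left(-9\right) = \left(6 - 3\right) \left(-9\right) = 3 \left(-9\right) = -27$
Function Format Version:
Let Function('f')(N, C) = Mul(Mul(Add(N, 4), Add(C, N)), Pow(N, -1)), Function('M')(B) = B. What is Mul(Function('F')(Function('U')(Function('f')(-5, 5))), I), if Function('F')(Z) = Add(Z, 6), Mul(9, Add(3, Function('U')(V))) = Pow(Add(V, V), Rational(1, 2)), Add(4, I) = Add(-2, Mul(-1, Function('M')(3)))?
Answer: -27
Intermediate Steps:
Function('f')(N, C) = Mul(Pow(N, -1), Add(4, N), Add(C, N)) (Function('f')(N, C) = Mul(Mul(Add(4, N), Add(C, N)), Pow(N, -1)) = Mul(Pow(N, -1), Add(4, N), Add(C, N)))
I = -9 (I = Add(-4, Add(-2, Mul(-1, 3))) = Add(-4, Add(-2, -3)) = Add(-4, -5) = -9)
Function('U')(V) = Add(-3, Mul(Rational(1, 9), Pow(2, Rational(1, 2)), Pow(V, Rational(1, 2)))) (Function('U')(V) = Add(-3, Mul(Rational(1, 9), Pow(Add(V, V), Rational(1, 2)))) = Add(-3, Mul(Rational(1, 9), Pow(Mul(2, V), Rational(1, 2)))) = Add(-3, Mul(Rational(1, 9), Mul(Pow(2, Rational(1, 2)), Pow(V, Rational(1, 2))))) = Add(-3, Mul(Rational(1, 9), Pow(2, Rational(1, 2)), Pow(V, Rational(1, 2)))))
Function('F')(Z) = Add(6, Z)
Mul(Function('F')(Function('U')(Function('f')(-5, 5))), I) = Mul(Add(6, Add(-3, Mul(Rational(1, 9), Pow(2, Rational(1, 2)), Pow(Add(4, 5, -5, Mul(4, 5, Pow(-5, -1))), Rational(1, 2))))), -9) = Mul(Add(6, Add(-3, Mul(Rational(1, 9), Pow(2, Rational(1, 2)), Pow(Add(4, 5, -5, Mul(4, 5, Rational(-1, 5))), Rational(1, 2))))), -9) = Mul(Add(6, Add(-3, Mul(Rational(1, 9), Pow(2, Rational(1, 2)), Pow(Add(4, 5, -5, -4), Rational(1, 2))))), -9) = Mul(Add(6, Add(-3, Mul(Rational(1, 9), Pow(2, Rational(1, 2)), Pow(0, Rational(1, 2))))), -9) = Mul(Add(6, Add(-3, Mul(Rational(1, 9), Pow(2, Rational(1, 2)), 0))), -9) = Mul(Add(6, Add(-3, 0)), -9) = Mul(Add(6, -3), -9) = Mul(3, -9) = -27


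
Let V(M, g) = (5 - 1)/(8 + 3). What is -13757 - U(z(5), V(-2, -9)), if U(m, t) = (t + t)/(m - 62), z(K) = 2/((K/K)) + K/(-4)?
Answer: -37075083/2695 ≈ -13757.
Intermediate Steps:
V(M, g) = 4/11
z(K) = 2 - K/4 (z(K) = 2/1 + K*(-¼) = 2*1 - K/4 = 2 - K/4)
U(m, t) = 2*t/(-62 + m) (U(m, t) = (2*t)/(-62 + m) = 2*t/(-62 + m))
-13757 - U(z(5), V(-2, -9)) = -13757 - 2*4/(11*(-62 + (2 - ¼*5))) = -13757 - 2*4/(11*(-62 + (2 - 5/4))) = -13757 - 2*4/(11*(-62 + ¾)) = -13757 - 2*4/(11*(-245/4)) = -13757 - 2*4*(-4)/(11*245) = -13757 - 1*(-32/2695) = -13757 + 32/2695 = -37075083/2695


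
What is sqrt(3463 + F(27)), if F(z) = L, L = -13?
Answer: 5*sqrt(138) ≈ 58.737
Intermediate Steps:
F(z) = -13
sqrt(3463 + F(27)) = sqrt(3463 - 13) = sqrt(3450) = 5*sqrt(138)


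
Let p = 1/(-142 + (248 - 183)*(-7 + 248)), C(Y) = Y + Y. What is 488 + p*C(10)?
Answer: 7575244/15523 ≈ 488.00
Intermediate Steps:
C(Y) = 2*Y
p = 1/15523 (p = 1/(-142 + 65*241) = 1/(-142 + 15665) = 1/15523 ≈ 6.4421e-5)
488 + p*C(10) = 488 + (2*10)/15523 = 488 + (1/15523)*20 = 488 + 20/15523 = 7575244/15523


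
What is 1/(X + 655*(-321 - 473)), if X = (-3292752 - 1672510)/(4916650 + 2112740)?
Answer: -3514695/1827889911281 ≈ -1.9228e-6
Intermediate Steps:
X = -2482631/3514695 (X = -4965262/7029390 = -4965262*1/7029390 = -2482631/3514695 ≈ -0.70636)
1/(X + 655*(-321 - 473)) = 1/(-2482631/3514695 + 655*(-321 - 473)) = 1/(-2482631/3514695 + 655*(-794)) = 1/(-2482631/3514695 - 520070) = 1/(-1827889911281/3514695) = -3514695/1827889911281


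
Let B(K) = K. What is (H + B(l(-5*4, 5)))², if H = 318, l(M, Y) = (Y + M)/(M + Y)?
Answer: 101761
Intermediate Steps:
l(M, Y) = 1 (l(M, Y) = (M + Y)/(M + Y) = 1)
(H + B(l(-5*4, 5)))² = (318 + 1)² = 319² = 101761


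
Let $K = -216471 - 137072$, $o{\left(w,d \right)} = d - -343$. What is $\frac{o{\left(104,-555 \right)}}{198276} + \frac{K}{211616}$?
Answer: $- \frac{17535988615}{10489593504} \approx -1.6718$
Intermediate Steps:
$o{\left(w,d \right)} = 343 + d$ ($o{\left(w,d \right)} = d + 343 = 343 + d$)
$K = -353543$ ($K = -216471 - 137072 = -353543$)
$\frac{o{\left(104,-555 \right)}}{198276} + \frac{K}{211616} = \frac{343 - 555}{198276} - \frac{353543}{211616} = \left(-212\right) \frac{1}{198276} - \frac{353543}{211616} = - \frac{53}{49569} - \frac{353543}{211616} = - \frac{17535988615}{10489593504}$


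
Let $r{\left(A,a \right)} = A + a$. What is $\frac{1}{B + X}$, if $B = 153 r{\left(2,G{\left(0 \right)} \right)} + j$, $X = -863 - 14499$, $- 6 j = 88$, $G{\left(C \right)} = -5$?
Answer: $- \frac{3}{47507} \approx -6.3149 \cdot 10^{-5}$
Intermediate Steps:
$j = - \frac{44}{3}$ ($j = \left(- \frac{1}{6}\right) 88 = - \frac{44}{3} \approx -14.667$)
$X = -15362$
$B = - \frac{1421}{3}$ ($B = 153 \left(2 - 5\right) - \frac{44}{3} = 153 \left(-3\right) - \frac{44}{3} = -459 - \frac{44}{3} = - \frac{1421}{3} \approx -473.67$)
$\frac{1}{B + X} = \frac{1}{- \frac{1421}{3} - 15362} = \frac{1}{- \frac{47507}{3}} = - \frac{3}{47507}$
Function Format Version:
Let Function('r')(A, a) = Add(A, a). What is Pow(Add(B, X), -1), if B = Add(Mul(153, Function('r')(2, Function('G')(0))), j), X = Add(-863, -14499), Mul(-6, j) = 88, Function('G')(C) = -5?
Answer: Rational(-3, 47507) ≈ -6.3149e-5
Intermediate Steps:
j = Rational(-44, 3) (j = Mul(Rational(-1, 6), 88) = Rational(-44, 3) ≈ -14.667)
X = -15362
B = Rational(-1421, 3) (B = Add(Mul(153, Add(2, -5)), Rational(-44, 3)) = Add(Mul(153, -3), Rational(-44, 3)) = Add(-459, Rational(-44, 3)) = Rational(-1421, 3) ≈ -473.67)
Pow(Add(B, X), -1) = Pow(Add(Rational(-1421, 3), -15362), -1) = Pow(Rational(-47507, 3), -1) = Rational(-3, 47507)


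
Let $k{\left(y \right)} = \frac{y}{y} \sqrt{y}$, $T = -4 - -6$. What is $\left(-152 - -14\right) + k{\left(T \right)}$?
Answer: $-138 + \sqrt{2} \approx -136.59$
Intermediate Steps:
$T = 2$ ($T = -4 + 6 = 2$)
$k{\left(y \right)} = \sqrt{y}$ ($k{\left(y \right)} = 1 \sqrt{y} = \sqrt{y}$)
$\left(-152 - -14\right) + k{\left(T \right)} = \left(-152 - -14\right) + \sqrt{2} = \left(-152 + \left(21 - 7\right)\right) + \sqrt{2} = \left(-152 + 14\right) + \sqrt{2} = -138 + \sqrt{2}$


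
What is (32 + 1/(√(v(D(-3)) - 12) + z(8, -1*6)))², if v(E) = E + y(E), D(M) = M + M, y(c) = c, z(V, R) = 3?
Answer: (12416*√6 + 15167*I)/(3*(4*√6 + 5*I)) ≈ 1029.8 - 9.528*I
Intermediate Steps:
D(M) = 2*M
v(E) = 2*E (v(E) = E + E = 2*E)
(32 + 1/(√(v(D(-3)) - 12) + z(8, -1*6)))² = (32 + 1/(√(2*(2*(-3)) - 12) + 3))² = (32 + 1/(√(2*(-6) - 12) + 3))² = (32 + 1/(√(-12 - 12) + 3))² = (32 + 1/(√(-24) + 3))² = (32 + 1/(2*I*√6 + 3))² = (32 + 1/(3 + 2*I*√6))²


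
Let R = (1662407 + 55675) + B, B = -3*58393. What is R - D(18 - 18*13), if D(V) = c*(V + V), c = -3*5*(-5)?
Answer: 1575303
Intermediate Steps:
B = -175179
c = 75 (c = -15*(-5) = 75)
D(V) = 150*V (D(V) = 75*(V + V) = 75*(2*V) = 150*V)
R = 1542903 (R = (1662407 + 55675) - 175179 = 1718082 - 175179 = 1542903)
R - D(18 - 18*13) = 1542903 - 150*(18 - 18*13) = 1542903 - 150*(18 - 234) = 1542903 - 150*(-216) = 1542903 - 1*(-32400) = 1542903 + 32400 = 1575303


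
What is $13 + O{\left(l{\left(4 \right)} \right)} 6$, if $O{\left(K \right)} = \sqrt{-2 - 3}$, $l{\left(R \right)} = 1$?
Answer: $13 + 6 i \sqrt{5} \approx 13.0 + 13.416 i$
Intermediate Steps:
$O{\left(K \right)} = i \sqrt{5}$ ($O{\left(K \right)} = \sqrt{-5} = i \sqrt{5}$)
$13 + O{\left(l{\left(4 \right)} \right)} 6 = 13 + i \sqrt{5} \cdot 6 = 13 + 6 i \sqrt{5}$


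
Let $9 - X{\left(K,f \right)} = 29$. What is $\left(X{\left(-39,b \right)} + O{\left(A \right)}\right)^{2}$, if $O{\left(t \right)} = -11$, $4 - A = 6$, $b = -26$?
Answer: $961$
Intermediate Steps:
$X{\left(K,f \right)} = -20$ ($X{\left(K,f \right)} = 9 - 29 = -20$)
$A = -2$ ($A = 4 - 6 = -2$)
$\left(X{\left(-39,b \right)} + O{\left(A \right)}\right)^{2} = \left(-20 - 11\right)^{2} = \left(-31\right)^{2} = 961$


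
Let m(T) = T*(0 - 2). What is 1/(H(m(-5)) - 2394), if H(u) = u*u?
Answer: -1/2294 ≈ -0.00043592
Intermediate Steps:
m(T) = -2*T (m(T) = T*(-2) = -2*T)
H(u) = u**2
1/(H(m(-5)) - 2394) = 1/((-2*(-5))**2 - 2394) = 1/(10**2 - 2394) = 1/(100 - 2394) = 1/(-2294) = -1/2294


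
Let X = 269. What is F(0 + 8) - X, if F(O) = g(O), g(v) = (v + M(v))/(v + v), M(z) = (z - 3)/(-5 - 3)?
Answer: -34373/128 ≈ -268.54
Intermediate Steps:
M(z) = 3/8 - z/8 (M(z) = (-3 + z)/(-8) = (-3 + z)*(-⅛) = 3/8 - z/8)
g(v) = (3/8 + 7*v/8)/(2*v) (g(v) = (v + (3/8 - v/8))/(v + v) = (3/8 + 7*v/8)/((2*v)) = (3/8 + 7*v/8)*(1/(2*v)) = (3/8 + 7*v/8)/(2*v))
F(O) = (3 + 7*O)/(16*O)
F(0 + 8) - X = (3 + 7*(0 + 8))/(16*(0 + 8)) - 1*269 = (1/16)*(3 + 7*8)/8 - 269 = (1/16)*(⅛)*(3 + 56) - 269 = (1/16)*(⅛)*59 - 269 = 59/128 - 269 = -34373/128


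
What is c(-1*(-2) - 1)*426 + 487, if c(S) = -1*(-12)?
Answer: 5599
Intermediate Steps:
c(S) = 12
c(-1*(-2) - 1)*426 + 487 = 12*426 + 487 = 5112 + 487 = 5599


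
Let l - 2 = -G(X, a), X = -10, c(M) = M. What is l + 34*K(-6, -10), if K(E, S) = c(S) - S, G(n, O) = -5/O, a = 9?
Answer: 23/9 ≈ 2.5556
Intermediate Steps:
K(E, S) = 0 (K(E, S) = S - S = 0)
l = 23/9 (l = 2 - (-5)/9 = 2 - 1*(-5/9) = 2 + 5/9 = 23/9 ≈ 2.5556)
l + 34*K(-6, -10) = 23/9 + 34*0 = 23/9 + 0 = 23/9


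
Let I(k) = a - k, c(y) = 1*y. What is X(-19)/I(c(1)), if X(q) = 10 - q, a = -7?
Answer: -29/8 ≈ -3.6250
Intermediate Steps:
c(y) = y
I(k) = -7 - k
X(-19)/I(c(1)) = (10 - 1*(-19))/(-7 - 1*1) = (10 + 19)/(-7 - 1) = 29/(-8) = 29*(-⅛) = -29/8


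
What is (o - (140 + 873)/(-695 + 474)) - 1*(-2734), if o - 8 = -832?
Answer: 423123/221 ≈ 1914.6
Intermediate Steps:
o = -824 (o = 8 - 832 = -824)
(o - (140 + 873)/(-695 + 474)) - 1*(-2734) = (-824 - (140 + 873)/(-695 + 474)) - 1*(-2734) = (-824 - 1013/(-221)) + 2734 = (-824 - 1013*(-1)/221) + 2734 = (-824 - 1*(-1013/221)) + 2734 = (-824 + 1013/221) + 2734 = -181091/221 + 2734 = 423123/221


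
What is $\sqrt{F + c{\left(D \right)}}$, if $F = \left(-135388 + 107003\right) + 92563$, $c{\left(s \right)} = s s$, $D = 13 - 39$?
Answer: $3 \sqrt{7206} \approx 254.66$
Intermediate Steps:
$D = -26$ ($D = 13 - 39 = -26$)
$c{\left(s \right)} = s^{2}$
$F = 64178$ ($F = -28385 + 92563 = 64178$)
$\sqrt{F + c{\left(D \right)}} = \sqrt{64178 + \left(-26\right)^{2}} = \sqrt{64178 + 676} = \sqrt{64854} = 3 \sqrt{7206}$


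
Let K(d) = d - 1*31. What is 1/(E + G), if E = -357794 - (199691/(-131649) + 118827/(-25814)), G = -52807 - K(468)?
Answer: -3398387286/1396845514983671 ≈ -2.4329e-6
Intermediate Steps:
K(d) = -31 + d (K(d) = d - 31 = -31 + d)
G = -53244 (G = -52807 - (-31 + 468) = -52807 - 1*437 = -52807 - 437 = -53244)
E = -1215901782327887/3398387286 (E = -357794 - (199691*(-1/131649) + 118827*(-1/25814)) = -357794 - (-199691/131649 - 118827/25814) = -357794 - 1*(-20798279197/3398387286) = -357794 + 20798279197/3398387286 = -1215901782327887/3398387286 ≈ -3.5779e+5)
1/(E + G) = 1/(-1215901782327887/3398387286 - 53244) = 1/(-1396845514983671/3398387286) = -3398387286/1396845514983671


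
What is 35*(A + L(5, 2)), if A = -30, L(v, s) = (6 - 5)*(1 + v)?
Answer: -840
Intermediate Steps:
L(v, s) = 1 + v (L(v, s) = 1*(1 + v) = 1 + v)
35*(A + L(5, 2)) = 35*(-30 + (1 + 5)) = 35*(-30 + 6) = 35*(-24) = -840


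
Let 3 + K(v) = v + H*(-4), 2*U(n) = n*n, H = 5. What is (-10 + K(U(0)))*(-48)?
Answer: 1584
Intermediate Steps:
U(n) = n²/2 (U(n) = (n*n)/2 = n²/2)
K(v) = -23 + v (K(v) = -3 + (v + 5*(-4)) = -3 + (v - 20) = -3 + (-20 + v) = -23 + v)
(-10 + K(U(0)))*(-48) = (-10 + (-23 + (½)*0²))*(-48) = (-10 + (-23 + (½)*0))*(-48) = (-10 + (-23 + 0))*(-48) = (-10 - 23)*(-48) = -33*(-48) = 1584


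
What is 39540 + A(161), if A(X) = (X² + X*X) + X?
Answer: 91543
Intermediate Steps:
A(X) = X + 2*X² (A(X) = (X² + X²) + X = 2*X² + X = X + 2*X²)
39540 + A(161) = 39540 + 161*(1 + 2*161) = 39540 + 161*(1 + 322) = 39540 + 161*323 = 39540 + 52003 = 91543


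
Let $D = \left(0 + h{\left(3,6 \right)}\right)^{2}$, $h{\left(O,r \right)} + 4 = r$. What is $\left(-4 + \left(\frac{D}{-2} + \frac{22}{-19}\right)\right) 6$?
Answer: $- \frac{816}{19} \approx -42.947$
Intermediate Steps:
$h{\left(O,r \right)} = -4 + r$
$D = 4$ ($D = \left(0 + \left(-4 + 6\right)\right)^{2} = \left(0 + 2\right)^{2} = 2^{2} = 4$)
$\left(-4 + \left(\frac{D}{-2} + \frac{22}{-19}\right)\right) 6 = \left(-4 + \left(\frac{4}{-2} + \frac{22}{-19}\right)\right) 6 = \left(-4 + \left(4 \left(- \frac{1}{2}\right) + 22 \left(- \frac{1}{19}\right)\right)\right) 6 = \left(-4 - \frac{60}{19}\right) 6 = \left(- \frac{136}{19}\right) 6 = - \frac{816}{19}$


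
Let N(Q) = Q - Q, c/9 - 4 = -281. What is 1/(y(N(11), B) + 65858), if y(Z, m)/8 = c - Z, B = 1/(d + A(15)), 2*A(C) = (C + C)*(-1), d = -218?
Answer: 1/45914 ≈ 2.1780e-5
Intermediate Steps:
c = -2493 (c = 36 + 9*(-281) = 36 - 2529 = -2493)
N(Q) = 0
A(C) = -C (A(C) = ((C + C)*(-1))/2 = ((2*C)*(-1))/2 = (-2*C)/2 = -C)
B = -1/233 (B = 1/(-218 - 1*15) = 1/(-218 - 15) = 1/(-233) = -1/233 ≈ -0.0042918)
y(Z, m) = -19944 - 8*Z (y(Z, m) = 8*(-2493 - Z) = -19944 - 8*Z)
1/(y(N(11), B) + 65858) = 1/((-19944 - 8*0) + 65858) = 1/((-19944 + 0) + 65858) = 1/(-19944 + 65858) = 1/45914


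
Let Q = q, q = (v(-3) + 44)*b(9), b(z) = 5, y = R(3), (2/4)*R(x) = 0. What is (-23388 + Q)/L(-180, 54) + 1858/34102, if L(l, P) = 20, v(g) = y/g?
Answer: -98754747/85255 ≈ -1158.3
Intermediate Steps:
R(x) = 0 (R(x) = 2*0 = 0)
y = 0
v(g) = 0 (v(g) = 0/g = 0)
q = 220 (q = (0 + 44)*5 = 44*5 = 220)
Q = 220
(-23388 + Q)/L(-180, 54) + 1858/34102 = (-23388 + 220)/20 + 1858/34102 = -23168*1/20 + 1858*(1/34102) = -5792/5 + 929/17051 = -98754747/85255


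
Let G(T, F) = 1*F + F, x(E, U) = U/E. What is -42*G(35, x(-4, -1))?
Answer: -21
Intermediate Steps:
G(T, F) = 2*F (G(T, F) = F + F = 2*F)
-42*G(35, x(-4, -1)) = -84*(-1/(-4)) = -84*(-1*(-¼)) = -84/4 = -42*½ = -21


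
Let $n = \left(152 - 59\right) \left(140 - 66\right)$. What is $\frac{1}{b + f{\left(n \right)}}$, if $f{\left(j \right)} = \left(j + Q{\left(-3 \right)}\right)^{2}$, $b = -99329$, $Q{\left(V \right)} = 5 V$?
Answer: $\frac{1}{47056360} \approx 2.1251 \cdot 10^{-8}$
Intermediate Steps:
$n = 6882$ ($n = 93 \cdot 74 = 6882$)
$f{\left(j \right)} = \left(-15 + j\right)^{2}$ ($f{\left(j \right)} = \left(j + 5 \left(-3\right)\right)^{2} = \left(j - 15\right)^{2} = \left(-15 + j\right)^{2}$)
$\frac{1}{b + f{\left(n \right)}} = \frac{1}{-99329 + \left(-15 + 6882\right)^{2}} = \frac{1}{-99329 + 6867^{2}} = \frac{1}{-99329 + 47155689} = \frac{1}{47056360}$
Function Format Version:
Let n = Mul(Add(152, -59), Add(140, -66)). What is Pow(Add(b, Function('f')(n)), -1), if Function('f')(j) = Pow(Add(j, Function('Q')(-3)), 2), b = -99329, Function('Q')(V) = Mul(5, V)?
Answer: Rational(1, 47056360) ≈ 2.1251e-8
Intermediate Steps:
n = 6882 (n = Mul(93, 74) = 6882)
Function('f')(j) = Pow(Add(-15, j), 2) (Function('f')(j) = Pow(Add(j, Mul(5, -3)), 2) = Pow(Add(j, -15), 2) = Pow(Add(-15, j), 2))
Pow(Add(b, Function('f')(n)), -1) = Pow(Add(-99329, Pow(Add(-15, 6882), 2)), -1) = Pow(Add(-99329, Pow(6867, 2)), -1) = Pow(Add(-99329, 47155689), -1) = Pow(47056360, -1) = Rational(1, 47056360)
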